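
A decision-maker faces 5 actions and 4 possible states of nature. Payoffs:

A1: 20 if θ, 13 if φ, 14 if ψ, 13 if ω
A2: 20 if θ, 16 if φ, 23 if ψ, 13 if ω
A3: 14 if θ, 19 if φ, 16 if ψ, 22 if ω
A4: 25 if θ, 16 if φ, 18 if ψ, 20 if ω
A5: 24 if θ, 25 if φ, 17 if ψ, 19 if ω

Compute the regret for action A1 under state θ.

Best payoff under θ is 25.
Regret = 25 − 20 = 5.

5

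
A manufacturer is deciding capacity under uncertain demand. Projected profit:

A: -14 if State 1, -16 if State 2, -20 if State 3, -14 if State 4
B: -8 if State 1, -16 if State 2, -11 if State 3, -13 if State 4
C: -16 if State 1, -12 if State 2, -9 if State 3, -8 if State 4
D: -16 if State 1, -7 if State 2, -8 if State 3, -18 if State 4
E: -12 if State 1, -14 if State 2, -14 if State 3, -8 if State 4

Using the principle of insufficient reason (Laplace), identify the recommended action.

C

Row averages: A=-16, B=-12, C=-11.25, D=-12.25, E=-12
Highest average = -11.25 → C.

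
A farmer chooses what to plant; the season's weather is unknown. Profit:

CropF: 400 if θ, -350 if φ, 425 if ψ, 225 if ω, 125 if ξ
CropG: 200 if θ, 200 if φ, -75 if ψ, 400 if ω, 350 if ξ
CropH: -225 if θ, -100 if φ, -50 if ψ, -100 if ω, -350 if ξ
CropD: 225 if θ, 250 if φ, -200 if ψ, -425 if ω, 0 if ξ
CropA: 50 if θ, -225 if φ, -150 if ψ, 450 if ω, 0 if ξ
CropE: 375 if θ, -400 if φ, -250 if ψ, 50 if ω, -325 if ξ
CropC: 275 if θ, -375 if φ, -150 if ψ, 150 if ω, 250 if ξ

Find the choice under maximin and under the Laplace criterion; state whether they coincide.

maximin → CropG; laplace → CropG (agree)

Row minima: CropF=-350, CropG=-75, CropH=-350, CropD=-425, CropA=-225, CropE=-400, CropC=-375
Best worst-case = -75 → CropG.
Row averages: CropF=165, CropG=215, CropH=-165, CropD=-30, CropA=25, CropE=-110, CropC=30
Highest average = 215 → CropG.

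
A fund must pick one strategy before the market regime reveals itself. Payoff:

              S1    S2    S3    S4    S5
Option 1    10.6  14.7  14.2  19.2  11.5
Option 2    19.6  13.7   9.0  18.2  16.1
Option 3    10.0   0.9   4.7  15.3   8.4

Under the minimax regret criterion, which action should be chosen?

Column bests: S1=19.6, S2=14.7, S3=14.2, S4=19.2, S5=16.1.
Option 1 regrets: 9.0, 0.0, 0.0, 0.0, 4.6 → max 9.0
Option 2 regrets: 0.0, 1.0, 5.2, 1.0, 0.0 → max 5.2
Option 3 regrets: 9.6, 13.8, 9.5, 3.9, 7.7 → max 13.8
Smallest max regret = 5.2 → Option 2.

Option 2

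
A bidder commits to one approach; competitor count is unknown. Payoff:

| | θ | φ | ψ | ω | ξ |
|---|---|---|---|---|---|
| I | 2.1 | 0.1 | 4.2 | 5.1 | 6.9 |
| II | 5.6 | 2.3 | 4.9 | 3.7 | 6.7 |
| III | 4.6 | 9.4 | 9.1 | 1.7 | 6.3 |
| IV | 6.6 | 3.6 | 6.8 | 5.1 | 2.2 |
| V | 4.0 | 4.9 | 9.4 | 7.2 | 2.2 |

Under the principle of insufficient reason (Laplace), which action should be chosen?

III

Row averages: I=3.68, II=4.64, III=6.22, IV=4.86, V=5.54
Highest average = 6.22 → III.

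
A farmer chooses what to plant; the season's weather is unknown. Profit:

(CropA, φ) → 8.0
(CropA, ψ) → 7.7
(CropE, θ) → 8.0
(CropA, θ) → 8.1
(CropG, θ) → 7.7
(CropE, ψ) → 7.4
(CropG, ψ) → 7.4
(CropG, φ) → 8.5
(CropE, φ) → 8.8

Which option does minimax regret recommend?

Column bests: θ=8.1, φ=8.8, ψ=7.7.
CropE regrets: 0.1, 0.0, 0.3 → max 0.3
CropG regrets: 0.4, 0.3, 0.3 → max 0.4
CropA regrets: 0.0, 0.8, 0.0 → max 0.8
Smallest max regret = 0.3 → CropE.

CropE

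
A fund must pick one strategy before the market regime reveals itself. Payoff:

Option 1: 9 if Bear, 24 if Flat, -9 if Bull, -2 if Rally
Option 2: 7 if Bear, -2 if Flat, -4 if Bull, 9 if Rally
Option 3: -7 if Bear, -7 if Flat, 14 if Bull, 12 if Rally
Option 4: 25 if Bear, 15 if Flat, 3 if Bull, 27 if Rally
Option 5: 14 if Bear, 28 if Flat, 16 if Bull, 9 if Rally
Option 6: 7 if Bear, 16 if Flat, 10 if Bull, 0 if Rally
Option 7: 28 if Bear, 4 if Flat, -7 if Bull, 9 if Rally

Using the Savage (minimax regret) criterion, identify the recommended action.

Column bests: Bear=28, Flat=28, Bull=16, Rally=27.
Option 1 regrets: 19, 4, 25, 29 → max 29
Option 2 regrets: 21, 30, 20, 18 → max 30
Option 3 regrets: 35, 35, 2, 15 → max 35
Option 4 regrets: 3, 13, 13, 0 → max 13
Option 5 regrets: 14, 0, 0, 18 → max 18
Option 6 regrets: 21, 12, 6, 27 → max 27
Option 7 regrets: 0, 24, 23, 18 → max 24
Smallest max regret = 13 → Option 4.

Option 4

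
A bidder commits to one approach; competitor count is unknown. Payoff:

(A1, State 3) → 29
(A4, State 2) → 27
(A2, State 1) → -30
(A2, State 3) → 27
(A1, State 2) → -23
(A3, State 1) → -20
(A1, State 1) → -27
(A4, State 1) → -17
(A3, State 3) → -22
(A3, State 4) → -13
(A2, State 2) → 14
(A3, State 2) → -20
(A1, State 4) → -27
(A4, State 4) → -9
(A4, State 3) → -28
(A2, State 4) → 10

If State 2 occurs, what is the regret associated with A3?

Best payoff under State 2 is 27.
Regret = 27 − (-20) = 47.

47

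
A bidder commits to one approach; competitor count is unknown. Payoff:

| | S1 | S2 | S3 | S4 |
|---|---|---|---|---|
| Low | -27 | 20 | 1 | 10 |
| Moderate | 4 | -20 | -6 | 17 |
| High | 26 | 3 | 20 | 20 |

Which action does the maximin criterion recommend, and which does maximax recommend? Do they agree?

Row minima: Low=-27, Moderate=-20, High=3
Best worst-case = 3 → High.
Row maxima: Low=20, Moderate=17, High=26
Best best-case = 26 → High.

maximin → High; maximax → High (agree)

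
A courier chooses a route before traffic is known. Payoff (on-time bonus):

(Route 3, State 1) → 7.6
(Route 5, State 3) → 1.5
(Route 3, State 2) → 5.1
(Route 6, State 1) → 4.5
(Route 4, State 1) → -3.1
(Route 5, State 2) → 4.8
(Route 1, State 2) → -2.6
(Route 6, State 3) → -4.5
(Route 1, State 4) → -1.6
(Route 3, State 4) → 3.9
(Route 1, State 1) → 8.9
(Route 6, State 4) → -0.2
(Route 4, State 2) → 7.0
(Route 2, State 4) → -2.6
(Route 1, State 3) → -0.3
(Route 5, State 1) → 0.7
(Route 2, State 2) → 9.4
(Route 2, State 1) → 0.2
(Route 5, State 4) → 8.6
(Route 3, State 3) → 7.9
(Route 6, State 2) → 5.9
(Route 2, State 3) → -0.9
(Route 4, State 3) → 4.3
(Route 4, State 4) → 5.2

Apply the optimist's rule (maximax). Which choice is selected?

Route 2

Row maxima: Route 1=8.9, Route 2=9.4, Route 3=7.9, Route 4=7.0, Route 5=8.6, Route 6=5.9
Best best-case = 9.4 → Route 2.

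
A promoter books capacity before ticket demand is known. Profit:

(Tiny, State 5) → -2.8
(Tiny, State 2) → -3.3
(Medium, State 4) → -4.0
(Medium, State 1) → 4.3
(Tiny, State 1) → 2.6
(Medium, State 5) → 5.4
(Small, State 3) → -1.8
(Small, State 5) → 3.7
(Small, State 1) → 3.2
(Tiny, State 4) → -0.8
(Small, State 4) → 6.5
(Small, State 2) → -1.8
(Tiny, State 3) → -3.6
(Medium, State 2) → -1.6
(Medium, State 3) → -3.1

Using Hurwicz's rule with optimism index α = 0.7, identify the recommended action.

Tiny: 0.7·2.6 + 0.3·(-3.6) = 0.74
Small: 0.7·6.5 + 0.3·(-1.8) = 4.01
Medium: 0.7·5.4 + 0.3·(-4.0) = 2.58
Highest Hurwicz score = 4.01 → Small.

Small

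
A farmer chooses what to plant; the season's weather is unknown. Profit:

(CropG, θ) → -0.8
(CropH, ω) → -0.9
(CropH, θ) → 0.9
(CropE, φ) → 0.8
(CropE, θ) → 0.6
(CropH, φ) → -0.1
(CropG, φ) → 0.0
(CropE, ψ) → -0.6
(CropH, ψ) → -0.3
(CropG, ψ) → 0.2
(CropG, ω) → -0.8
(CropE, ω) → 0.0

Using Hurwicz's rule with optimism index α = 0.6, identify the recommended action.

CropH: 0.6·0.9 + 0.4·(-0.9) = 0.18
CropE: 0.6·0.8 + 0.4·(-0.6) = 0.24
CropG: 0.6·0.2 + 0.4·(-0.8) = -0.2
Highest Hurwicz score = 0.24 → CropE.

CropE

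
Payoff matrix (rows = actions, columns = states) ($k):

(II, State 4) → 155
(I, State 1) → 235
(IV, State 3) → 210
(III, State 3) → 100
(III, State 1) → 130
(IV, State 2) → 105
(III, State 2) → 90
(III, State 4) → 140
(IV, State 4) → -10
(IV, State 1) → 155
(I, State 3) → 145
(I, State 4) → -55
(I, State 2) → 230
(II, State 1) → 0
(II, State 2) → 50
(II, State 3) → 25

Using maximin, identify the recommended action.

Row minima: I=-55, II=0, III=90, IV=-10
Best worst-case = 90 → III.

III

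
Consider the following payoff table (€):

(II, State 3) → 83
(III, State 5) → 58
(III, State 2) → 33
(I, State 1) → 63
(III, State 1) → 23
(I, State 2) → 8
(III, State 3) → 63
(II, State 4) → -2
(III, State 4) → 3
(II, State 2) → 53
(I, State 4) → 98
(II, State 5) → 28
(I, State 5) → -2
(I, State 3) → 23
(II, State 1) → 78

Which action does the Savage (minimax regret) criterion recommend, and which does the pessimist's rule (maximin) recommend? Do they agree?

minimax regret → I; maximin → III (disagree)

Column bests: State 1=78, State 2=53, State 3=83, State 4=98, State 5=58.
I regrets: 15, 45, 60, 0, 60 → max 60
II regrets: 0, 0, 0, 100, 30 → max 100
III regrets: 55, 20, 20, 95, 0 → max 95
Smallest max regret = 60 → I.
Row minima: I=-2, II=-2, III=3
Best worst-case = 3 → III.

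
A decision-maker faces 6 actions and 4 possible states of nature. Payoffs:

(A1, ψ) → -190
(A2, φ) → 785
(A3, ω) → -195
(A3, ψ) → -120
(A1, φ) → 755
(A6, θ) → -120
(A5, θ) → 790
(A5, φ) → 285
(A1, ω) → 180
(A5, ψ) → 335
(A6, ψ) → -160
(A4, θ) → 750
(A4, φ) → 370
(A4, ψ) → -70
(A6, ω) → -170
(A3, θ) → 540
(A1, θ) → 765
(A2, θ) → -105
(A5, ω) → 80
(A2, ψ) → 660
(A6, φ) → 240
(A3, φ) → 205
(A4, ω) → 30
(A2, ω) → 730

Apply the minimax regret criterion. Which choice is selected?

Column bests: θ=790, φ=785, ψ=660, ω=730.
A1 regrets: 25, 30, 850, 550 → max 850
A2 regrets: 895, 0, 0, 0 → max 895
A3 regrets: 250, 580, 780, 925 → max 925
A4 regrets: 40, 415, 730, 700 → max 730
A5 regrets: 0, 500, 325, 650 → max 650
A6 regrets: 910, 545, 820, 900 → max 910
Smallest max regret = 650 → A5.

A5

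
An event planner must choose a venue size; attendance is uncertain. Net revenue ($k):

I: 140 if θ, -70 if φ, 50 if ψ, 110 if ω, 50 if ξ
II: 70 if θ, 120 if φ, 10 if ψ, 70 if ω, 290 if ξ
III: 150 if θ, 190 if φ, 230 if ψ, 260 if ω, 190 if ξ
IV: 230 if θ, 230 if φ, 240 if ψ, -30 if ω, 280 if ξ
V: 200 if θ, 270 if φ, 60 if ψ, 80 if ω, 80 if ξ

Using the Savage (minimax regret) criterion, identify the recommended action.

III

Column bests: θ=230, φ=270, ψ=240, ω=260, ξ=290.
I regrets: 90, 340, 190, 150, 240 → max 340
II regrets: 160, 150, 230, 190, 0 → max 230
III regrets: 80, 80, 10, 0, 100 → max 100
IV regrets: 0, 40, 0, 290, 10 → max 290
V regrets: 30, 0, 180, 180, 210 → max 210
Smallest max regret = 100 → III.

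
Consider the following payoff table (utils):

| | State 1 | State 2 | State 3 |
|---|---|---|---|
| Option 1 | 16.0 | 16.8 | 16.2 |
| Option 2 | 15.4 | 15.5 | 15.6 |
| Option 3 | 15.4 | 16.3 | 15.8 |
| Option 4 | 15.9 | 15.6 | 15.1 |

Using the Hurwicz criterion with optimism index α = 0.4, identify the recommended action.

Option 1

Option 1: 0.4·16.8 + 0.6·16.0 = 16.32
Option 2: 0.4·15.6 + 0.6·15.4 = 15.48
Option 3: 0.4·16.3 + 0.6·15.4 = 15.76
Option 4: 0.4·15.9 + 0.6·15.1 = 15.42
Highest Hurwicz score = 16.32 → Option 1.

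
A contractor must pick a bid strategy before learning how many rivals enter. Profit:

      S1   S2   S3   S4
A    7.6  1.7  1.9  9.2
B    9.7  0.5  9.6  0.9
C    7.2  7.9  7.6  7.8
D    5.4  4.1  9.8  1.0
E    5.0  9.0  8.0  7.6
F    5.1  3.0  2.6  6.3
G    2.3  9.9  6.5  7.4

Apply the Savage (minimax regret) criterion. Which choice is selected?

Column bests: S1=9.7, S2=9.9, S3=9.8, S4=9.2.
A regrets: 2.1, 8.2, 7.9, 0.0 → max 8.2
B regrets: 0.0, 9.4, 0.2, 8.3 → max 9.4
C regrets: 2.5, 2.0, 2.2, 1.4 → max 2.5
D regrets: 4.3, 5.8, 0.0, 8.2 → max 8.2
E regrets: 4.7, 0.9, 1.8, 1.6 → max 4.7
F regrets: 4.6, 6.9, 7.2, 2.9 → max 7.2
G regrets: 7.4, 0.0, 3.3, 1.8 → max 7.4
Smallest max regret = 2.5 → C.

C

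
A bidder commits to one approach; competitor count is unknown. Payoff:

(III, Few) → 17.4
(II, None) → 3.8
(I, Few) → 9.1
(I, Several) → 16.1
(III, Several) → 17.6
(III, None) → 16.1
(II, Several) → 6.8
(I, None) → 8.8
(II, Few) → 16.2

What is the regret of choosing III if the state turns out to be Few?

Best payoff under Few is 17.4.
Regret = 17.4 − 17.4 = 0.0.

0.0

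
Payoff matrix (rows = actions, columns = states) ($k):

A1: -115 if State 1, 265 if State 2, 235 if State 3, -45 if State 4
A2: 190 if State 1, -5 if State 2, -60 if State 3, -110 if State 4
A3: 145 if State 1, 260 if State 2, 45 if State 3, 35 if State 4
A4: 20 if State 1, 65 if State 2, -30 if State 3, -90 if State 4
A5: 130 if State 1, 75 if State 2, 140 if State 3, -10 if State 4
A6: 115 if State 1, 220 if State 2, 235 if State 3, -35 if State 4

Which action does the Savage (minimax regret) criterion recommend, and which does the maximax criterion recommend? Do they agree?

Column bests: State 1=190, State 2=265, State 3=235, State 4=35.
A1 regrets: 305, 0, 0, 80 → max 305
A2 regrets: 0, 270, 295, 145 → max 295
A3 regrets: 45, 5, 190, 0 → max 190
A4 regrets: 170, 200, 265, 125 → max 265
A5 regrets: 60, 190, 95, 45 → max 190
A6 regrets: 75, 45, 0, 70 → max 75
Smallest max regret = 75 → A6.
Row maxima: A1=265, A2=190, A3=260, A4=65, A5=140, A6=235
Best best-case = 265 → A1.

minimax regret → A6; maximax → A1 (disagree)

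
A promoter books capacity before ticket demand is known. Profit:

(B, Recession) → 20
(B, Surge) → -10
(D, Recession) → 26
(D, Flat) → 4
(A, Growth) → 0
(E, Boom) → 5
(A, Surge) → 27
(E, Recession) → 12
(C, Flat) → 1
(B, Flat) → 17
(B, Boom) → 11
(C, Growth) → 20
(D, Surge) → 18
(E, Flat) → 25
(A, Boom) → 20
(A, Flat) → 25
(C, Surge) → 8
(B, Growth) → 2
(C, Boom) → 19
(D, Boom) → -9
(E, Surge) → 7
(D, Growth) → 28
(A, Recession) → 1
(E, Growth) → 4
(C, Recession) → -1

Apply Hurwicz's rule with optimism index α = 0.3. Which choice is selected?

E

A: 0.3·27 + 0.7·0 = 8.1
B: 0.3·20 + 0.7·(-10) = -1
C: 0.3·20 + 0.7·(-1) = 5.3
D: 0.3·28 + 0.7·(-9) = 2.1
E: 0.3·25 + 0.7·4 = 10.3
Highest Hurwicz score = 10.3 → E.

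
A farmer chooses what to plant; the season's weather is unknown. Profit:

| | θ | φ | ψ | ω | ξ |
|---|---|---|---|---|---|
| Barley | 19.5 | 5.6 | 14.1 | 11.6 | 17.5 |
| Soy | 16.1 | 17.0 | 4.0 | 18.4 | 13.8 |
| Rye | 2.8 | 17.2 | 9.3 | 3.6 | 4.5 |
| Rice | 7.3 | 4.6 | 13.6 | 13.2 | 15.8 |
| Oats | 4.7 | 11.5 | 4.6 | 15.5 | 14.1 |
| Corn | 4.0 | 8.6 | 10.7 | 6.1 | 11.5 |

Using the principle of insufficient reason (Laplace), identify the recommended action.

Soy

Row averages: Barley=13.66, Soy=13.86, Rye=7.48, Rice=10.9, Oats=10.08, Corn=8.18
Highest average = 13.86 → Soy.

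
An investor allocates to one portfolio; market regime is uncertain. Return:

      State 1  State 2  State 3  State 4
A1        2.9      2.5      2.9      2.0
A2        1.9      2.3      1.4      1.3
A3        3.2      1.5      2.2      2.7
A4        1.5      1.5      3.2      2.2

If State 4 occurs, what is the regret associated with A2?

1.4

Best payoff under State 4 is 2.7.
Regret = 2.7 − 1.3 = 1.4.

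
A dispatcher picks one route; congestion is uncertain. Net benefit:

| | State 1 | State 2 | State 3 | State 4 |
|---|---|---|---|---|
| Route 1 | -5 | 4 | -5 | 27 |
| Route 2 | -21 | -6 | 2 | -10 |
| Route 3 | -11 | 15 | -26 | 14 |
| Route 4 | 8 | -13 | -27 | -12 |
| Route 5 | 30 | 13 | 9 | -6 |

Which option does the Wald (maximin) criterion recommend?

Row minima: Route 1=-5, Route 2=-21, Route 3=-26, Route 4=-27, Route 5=-6
Best worst-case = -5 → Route 1.

Route 1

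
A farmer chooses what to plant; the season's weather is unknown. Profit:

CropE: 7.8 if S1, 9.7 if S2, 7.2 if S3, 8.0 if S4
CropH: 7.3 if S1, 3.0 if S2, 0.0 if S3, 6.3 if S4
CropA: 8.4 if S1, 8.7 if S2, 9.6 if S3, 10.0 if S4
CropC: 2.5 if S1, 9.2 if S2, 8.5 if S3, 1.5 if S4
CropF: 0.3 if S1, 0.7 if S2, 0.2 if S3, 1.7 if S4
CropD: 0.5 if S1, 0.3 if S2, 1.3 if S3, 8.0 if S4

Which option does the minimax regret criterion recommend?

CropA

Column bests: S1=8.4, S2=9.7, S3=9.6, S4=10.0.
CropE regrets: 0.6, 0.0, 2.4, 2.0 → max 2.4
CropH regrets: 1.1, 6.7, 9.6, 3.7 → max 9.6
CropA regrets: 0.0, 1.0, 0.0, 0.0 → max 1.0
CropC regrets: 5.9, 0.5, 1.1, 8.5 → max 8.5
CropF regrets: 8.1, 9.0, 9.4, 8.3 → max 9.4
CropD regrets: 7.9, 9.4, 8.3, 2.0 → max 9.4
Smallest max regret = 1.0 → CropA.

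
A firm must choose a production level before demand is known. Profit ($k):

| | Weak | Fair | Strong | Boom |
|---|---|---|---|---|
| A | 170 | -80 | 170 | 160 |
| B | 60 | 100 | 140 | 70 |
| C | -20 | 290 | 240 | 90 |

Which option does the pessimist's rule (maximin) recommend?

B

Row minima: A=-80, B=60, C=-20
Best worst-case = 60 → B.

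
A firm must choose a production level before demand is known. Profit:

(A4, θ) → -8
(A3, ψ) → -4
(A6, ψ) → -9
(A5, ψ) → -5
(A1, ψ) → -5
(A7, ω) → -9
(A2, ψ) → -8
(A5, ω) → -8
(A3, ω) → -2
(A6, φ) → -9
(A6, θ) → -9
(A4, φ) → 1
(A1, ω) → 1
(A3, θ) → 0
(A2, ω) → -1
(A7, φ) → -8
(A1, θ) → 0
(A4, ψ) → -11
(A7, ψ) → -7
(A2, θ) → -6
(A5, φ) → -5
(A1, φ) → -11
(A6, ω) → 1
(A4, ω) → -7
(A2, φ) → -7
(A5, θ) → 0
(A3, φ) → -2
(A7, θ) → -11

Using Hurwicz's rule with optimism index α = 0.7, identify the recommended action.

A3

A1: 0.7·1 + 0.3·(-11) = -2.6
A2: 0.7·(-1) + 0.3·(-8) = -3.1
A3: 0.7·0 + 0.3·(-4) = -1.2
A4: 0.7·1 + 0.3·(-11) = -2.6
A5: 0.7·0 + 0.3·(-8) = -2.4
A6: 0.7·1 + 0.3·(-9) = -2
A7: 0.7·(-7) + 0.3·(-11) = -8.2
Highest Hurwicz score = -1.2 → A3.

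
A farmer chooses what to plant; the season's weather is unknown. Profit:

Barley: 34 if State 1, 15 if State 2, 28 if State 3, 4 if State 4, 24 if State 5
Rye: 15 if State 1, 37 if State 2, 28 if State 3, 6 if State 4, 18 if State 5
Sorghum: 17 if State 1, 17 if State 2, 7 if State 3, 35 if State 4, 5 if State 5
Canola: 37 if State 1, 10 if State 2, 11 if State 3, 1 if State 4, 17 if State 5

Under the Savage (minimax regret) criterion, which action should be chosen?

Sorghum

Column bests: State 1=37, State 2=37, State 3=28, State 4=35, State 5=24.
Barley regrets: 3, 22, 0, 31, 0 → max 31
Rye regrets: 22, 0, 0, 29, 6 → max 29
Sorghum regrets: 20, 20, 21, 0, 19 → max 21
Canola regrets: 0, 27, 17, 34, 7 → max 34
Smallest max regret = 21 → Sorghum.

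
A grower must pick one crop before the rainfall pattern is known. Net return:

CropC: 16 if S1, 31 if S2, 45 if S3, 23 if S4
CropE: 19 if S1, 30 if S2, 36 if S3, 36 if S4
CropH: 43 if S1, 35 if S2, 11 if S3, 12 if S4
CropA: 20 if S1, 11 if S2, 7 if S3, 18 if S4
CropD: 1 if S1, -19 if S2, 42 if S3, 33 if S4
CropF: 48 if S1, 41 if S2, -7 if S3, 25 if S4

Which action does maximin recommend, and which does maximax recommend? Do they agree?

Row minima: CropC=16, CropE=19, CropH=11, CropA=7, CropD=-19, CropF=-7
Best worst-case = 19 → CropE.
Row maxima: CropC=45, CropE=36, CropH=43, CropA=20, CropD=42, CropF=48
Best best-case = 48 → CropF.

maximin → CropE; maximax → CropF (disagree)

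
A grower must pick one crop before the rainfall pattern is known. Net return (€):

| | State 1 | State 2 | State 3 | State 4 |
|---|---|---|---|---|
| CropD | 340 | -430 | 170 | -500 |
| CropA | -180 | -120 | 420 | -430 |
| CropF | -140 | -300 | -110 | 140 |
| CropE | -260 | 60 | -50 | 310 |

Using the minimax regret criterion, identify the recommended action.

CropF

Column bests: State 1=340, State 2=60, State 3=420, State 4=310.
CropD regrets: 0, 490, 250, 810 → max 810
CropA regrets: 520, 180, 0, 740 → max 740
CropF regrets: 480, 360, 530, 170 → max 530
CropE regrets: 600, 0, 470, 0 → max 600
Smallest max regret = 530 → CropF.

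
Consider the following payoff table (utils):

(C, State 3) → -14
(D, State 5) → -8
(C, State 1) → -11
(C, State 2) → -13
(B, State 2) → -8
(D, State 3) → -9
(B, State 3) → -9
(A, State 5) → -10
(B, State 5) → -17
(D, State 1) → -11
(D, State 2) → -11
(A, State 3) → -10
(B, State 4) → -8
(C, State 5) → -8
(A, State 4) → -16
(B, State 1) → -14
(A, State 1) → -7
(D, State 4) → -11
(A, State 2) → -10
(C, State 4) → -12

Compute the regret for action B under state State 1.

Best payoff under State 1 is -7.
Regret = -7 − (-14) = 7.

7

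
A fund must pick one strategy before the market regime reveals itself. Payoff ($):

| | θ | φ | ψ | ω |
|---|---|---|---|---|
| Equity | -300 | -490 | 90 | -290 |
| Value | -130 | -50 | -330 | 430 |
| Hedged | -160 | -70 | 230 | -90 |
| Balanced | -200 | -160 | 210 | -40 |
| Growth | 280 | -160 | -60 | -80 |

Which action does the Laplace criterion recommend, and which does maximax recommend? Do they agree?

laplace → Growth; maximax → Value (disagree)

Row averages: Equity=-247.5, Value=-20, Hedged=-22.5, Balanced=-47.5, Growth=-5
Highest average = -5 → Growth.
Row maxima: Equity=90, Value=430, Hedged=230, Balanced=210, Growth=280
Best best-case = 430 → Value.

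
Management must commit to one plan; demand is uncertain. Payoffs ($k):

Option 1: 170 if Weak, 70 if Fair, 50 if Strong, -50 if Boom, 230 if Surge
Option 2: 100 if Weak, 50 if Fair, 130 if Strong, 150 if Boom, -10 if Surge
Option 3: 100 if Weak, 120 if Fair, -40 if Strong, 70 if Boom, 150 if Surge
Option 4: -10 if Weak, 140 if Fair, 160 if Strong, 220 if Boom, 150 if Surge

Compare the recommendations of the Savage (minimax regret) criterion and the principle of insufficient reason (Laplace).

minimax regret → Option 4; laplace → Option 4 (agree)

Column bests: Weak=170, Fair=140, Strong=160, Boom=220, Surge=230.
Option 1 regrets: 0, 70, 110, 270, 0 → max 270
Option 2 regrets: 70, 90, 30, 70, 240 → max 240
Option 3 regrets: 70, 20, 200, 150, 80 → max 200
Option 4 regrets: 180, 0, 0, 0, 80 → max 180
Smallest max regret = 180 → Option 4.
Row averages: Option 1=94, Option 2=84, Option 3=80, Option 4=132
Highest average = 132 → Option 4.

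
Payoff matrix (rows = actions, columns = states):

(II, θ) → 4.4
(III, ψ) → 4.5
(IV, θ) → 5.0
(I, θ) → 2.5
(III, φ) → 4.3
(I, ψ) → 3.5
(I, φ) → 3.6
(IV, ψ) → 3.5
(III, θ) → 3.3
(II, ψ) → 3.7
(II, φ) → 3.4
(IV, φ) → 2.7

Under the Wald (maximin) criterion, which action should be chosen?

II

Row minima: I=2.5, II=3.4, III=3.3, IV=2.7
Best worst-case = 3.4 → II.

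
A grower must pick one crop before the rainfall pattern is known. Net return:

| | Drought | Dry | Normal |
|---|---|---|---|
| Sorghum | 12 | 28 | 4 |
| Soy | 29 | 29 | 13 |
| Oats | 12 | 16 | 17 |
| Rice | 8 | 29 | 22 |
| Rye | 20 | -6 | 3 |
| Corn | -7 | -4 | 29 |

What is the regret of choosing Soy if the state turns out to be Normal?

16

Best payoff under Normal is 29.
Regret = 29 − 13 = 16.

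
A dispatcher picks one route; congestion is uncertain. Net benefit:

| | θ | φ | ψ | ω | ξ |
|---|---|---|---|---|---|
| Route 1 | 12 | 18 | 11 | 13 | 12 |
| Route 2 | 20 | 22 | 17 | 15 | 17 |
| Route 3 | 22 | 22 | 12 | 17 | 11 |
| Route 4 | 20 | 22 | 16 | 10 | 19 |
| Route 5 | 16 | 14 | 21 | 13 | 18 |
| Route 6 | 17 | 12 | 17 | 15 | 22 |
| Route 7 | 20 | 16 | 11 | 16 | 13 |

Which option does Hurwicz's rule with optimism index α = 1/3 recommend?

Route 1: 1/3·18 + 2/3·11 = 40/3
Route 2: 1/3·22 + 2/3·15 = 52/3
Route 3: 1/3·22 + 2/3·11 = 44/3
Route 4: 1/3·22 + 2/3·10 = 14
Route 5: 1/3·21 + 2/3·13 = 47/3
Route 6: 1/3·22 + 2/3·12 = 46/3
Route 7: 1/3·20 + 2/3·11 = 14
Highest Hurwicz score = 52/3 → Route 2.

Route 2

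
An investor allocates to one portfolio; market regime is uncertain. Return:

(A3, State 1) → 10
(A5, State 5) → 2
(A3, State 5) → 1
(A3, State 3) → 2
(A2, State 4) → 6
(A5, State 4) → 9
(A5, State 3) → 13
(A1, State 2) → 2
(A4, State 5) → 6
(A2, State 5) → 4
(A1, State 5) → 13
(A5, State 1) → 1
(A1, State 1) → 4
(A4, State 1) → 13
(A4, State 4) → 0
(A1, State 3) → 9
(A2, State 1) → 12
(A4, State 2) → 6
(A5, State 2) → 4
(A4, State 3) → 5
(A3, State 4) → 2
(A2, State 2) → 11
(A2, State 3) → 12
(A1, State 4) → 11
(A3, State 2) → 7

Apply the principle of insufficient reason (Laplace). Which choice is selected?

Row averages: A1=7.8, A2=9, A3=4.4, A4=6, A5=5.8
Highest average = 9 → A2.

A2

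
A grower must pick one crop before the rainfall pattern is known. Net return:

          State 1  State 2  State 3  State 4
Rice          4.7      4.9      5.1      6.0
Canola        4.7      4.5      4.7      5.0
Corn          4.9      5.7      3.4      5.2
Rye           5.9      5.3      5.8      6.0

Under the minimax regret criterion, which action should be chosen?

Rye

Column bests: State 1=5.9, State 2=5.7, State 3=5.8, State 4=6.0.
Rice regrets: 1.2, 0.8, 0.7, 0.0 → max 1.2
Canola regrets: 1.2, 1.2, 1.1, 1.0 → max 1.2
Corn regrets: 1.0, 0.0, 2.4, 0.8 → max 2.4
Rye regrets: 0.0, 0.4, 0.0, 0.0 → max 0.4
Smallest max regret = 0.4 → Rye.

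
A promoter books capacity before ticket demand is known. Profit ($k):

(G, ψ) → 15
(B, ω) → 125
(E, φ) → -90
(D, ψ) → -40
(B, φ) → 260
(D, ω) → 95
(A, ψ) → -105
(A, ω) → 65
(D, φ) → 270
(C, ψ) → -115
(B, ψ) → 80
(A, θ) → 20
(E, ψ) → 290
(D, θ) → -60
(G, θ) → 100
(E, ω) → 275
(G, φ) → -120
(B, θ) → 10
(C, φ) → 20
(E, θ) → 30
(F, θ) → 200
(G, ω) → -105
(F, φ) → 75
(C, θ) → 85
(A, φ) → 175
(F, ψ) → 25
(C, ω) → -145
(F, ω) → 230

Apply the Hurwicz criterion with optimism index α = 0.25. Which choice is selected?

F

A: 0.25·175 + 0.75·(-105) = -35
B: 0.25·260 + 0.75·10 = 72.5
C: 0.25·85 + 0.75·(-145) = -87.5
D: 0.25·270 + 0.75·(-60) = 22.5
E: 0.25·290 + 0.75·(-90) = 5
F: 0.25·230 + 0.75·25 = 76.25
G: 0.25·100 + 0.75·(-120) = -65
Highest Hurwicz score = 76.25 → F.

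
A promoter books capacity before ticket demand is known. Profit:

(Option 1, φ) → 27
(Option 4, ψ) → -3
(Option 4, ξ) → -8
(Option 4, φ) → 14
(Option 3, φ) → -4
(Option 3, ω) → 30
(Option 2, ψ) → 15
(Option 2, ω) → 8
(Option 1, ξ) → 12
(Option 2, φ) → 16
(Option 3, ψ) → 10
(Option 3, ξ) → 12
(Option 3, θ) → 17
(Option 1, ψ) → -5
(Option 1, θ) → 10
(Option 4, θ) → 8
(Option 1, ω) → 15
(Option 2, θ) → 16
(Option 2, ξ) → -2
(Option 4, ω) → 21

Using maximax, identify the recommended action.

Option 3

Row maxima: Option 1=27, Option 2=16, Option 3=30, Option 4=21
Best best-case = 30 → Option 3.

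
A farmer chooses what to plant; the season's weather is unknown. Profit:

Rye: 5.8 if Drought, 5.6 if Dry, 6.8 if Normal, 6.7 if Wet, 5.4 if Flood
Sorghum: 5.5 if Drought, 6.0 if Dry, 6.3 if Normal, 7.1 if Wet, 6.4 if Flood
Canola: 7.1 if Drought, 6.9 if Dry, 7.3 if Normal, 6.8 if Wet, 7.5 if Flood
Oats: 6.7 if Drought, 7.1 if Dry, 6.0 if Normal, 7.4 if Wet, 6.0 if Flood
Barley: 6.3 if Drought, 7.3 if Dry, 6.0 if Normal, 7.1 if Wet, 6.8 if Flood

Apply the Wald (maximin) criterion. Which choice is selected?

Canola

Row minima: Rye=5.4, Sorghum=5.5, Canola=6.8, Oats=6.0, Barley=6.0
Best worst-case = 6.8 → Canola.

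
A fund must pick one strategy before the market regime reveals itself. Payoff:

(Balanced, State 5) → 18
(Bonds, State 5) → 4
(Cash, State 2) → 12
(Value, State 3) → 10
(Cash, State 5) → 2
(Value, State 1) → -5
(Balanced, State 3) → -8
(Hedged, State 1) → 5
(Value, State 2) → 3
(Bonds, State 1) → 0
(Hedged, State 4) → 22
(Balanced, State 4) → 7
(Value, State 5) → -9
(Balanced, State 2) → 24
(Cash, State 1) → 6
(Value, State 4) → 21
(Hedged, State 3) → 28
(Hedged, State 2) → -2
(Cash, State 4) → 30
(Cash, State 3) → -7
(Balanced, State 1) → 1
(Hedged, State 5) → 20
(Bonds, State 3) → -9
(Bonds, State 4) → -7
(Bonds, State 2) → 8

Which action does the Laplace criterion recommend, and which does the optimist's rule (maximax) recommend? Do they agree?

Row averages: Bonds=-0.8, Balanced=8.4, Hedged=14.6, Value=4, Cash=8.6
Highest average = 14.6 → Hedged.
Row maxima: Bonds=8, Balanced=24, Hedged=28, Value=21, Cash=30
Best best-case = 30 → Cash.

laplace → Hedged; maximax → Cash (disagree)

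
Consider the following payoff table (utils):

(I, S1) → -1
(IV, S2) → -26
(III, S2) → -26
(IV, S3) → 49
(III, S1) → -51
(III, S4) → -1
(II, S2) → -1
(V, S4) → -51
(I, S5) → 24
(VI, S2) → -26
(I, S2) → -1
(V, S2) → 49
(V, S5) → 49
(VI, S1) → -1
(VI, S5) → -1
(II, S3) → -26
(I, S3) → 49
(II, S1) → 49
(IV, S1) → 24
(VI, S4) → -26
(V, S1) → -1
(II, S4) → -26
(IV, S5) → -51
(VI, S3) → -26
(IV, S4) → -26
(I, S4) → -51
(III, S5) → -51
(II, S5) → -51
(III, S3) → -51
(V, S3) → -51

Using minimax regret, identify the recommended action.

Column bests: S1=49, S2=49, S3=49, S4=-1, S5=49.
I regrets: 50, 50, 0, 50, 25 → max 50
II regrets: 0, 50, 75, 25, 100 → max 100
III regrets: 100, 75, 100, 0, 100 → max 100
IV regrets: 25, 75, 0, 25, 100 → max 100
V regrets: 50, 0, 100, 50, 0 → max 100
VI regrets: 50, 75, 75, 25, 50 → max 75
Smallest max regret = 50 → I.

I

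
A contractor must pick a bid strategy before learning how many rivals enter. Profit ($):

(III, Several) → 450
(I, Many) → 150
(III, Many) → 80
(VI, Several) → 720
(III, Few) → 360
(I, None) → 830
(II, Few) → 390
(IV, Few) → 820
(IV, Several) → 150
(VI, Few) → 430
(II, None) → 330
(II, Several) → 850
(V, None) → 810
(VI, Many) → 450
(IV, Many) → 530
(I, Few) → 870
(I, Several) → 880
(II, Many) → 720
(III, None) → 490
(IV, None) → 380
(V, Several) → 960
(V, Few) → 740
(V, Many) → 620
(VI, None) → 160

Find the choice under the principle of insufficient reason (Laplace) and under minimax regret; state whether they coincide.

Row averages: I=682.5, II=572.5, III=345, IV=470, V=782.5, VI=440
Highest average = 782.5 → V.
Column bests: None=830, Few=870, Several=960, Many=720.
I regrets: 0, 0, 80, 570 → max 570
II regrets: 500, 480, 110, 0 → max 500
III regrets: 340, 510, 510, 640 → max 640
IV regrets: 450, 50, 810, 190 → max 810
V regrets: 20, 130, 0, 100 → max 130
VI regrets: 670, 440, 240, 270 → max 670
Smallest max regret = 130 → V.

laplace → V; minimax regret → V (agree)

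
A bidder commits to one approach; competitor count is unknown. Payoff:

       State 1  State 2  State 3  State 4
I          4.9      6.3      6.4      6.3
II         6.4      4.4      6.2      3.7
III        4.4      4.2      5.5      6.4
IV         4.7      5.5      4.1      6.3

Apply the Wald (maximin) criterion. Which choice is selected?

I

Row minima: I=4.9, II=3.7, III=4.2, IV=4.1
Best worst-case = 4.9 → I.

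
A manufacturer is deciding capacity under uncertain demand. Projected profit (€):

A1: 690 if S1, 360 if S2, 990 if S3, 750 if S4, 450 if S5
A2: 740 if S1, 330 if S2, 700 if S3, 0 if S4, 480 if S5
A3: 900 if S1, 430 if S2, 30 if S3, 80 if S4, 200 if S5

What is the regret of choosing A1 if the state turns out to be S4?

Best payoff under S4 is 750.
Regret = 750 − 750 = 0.

0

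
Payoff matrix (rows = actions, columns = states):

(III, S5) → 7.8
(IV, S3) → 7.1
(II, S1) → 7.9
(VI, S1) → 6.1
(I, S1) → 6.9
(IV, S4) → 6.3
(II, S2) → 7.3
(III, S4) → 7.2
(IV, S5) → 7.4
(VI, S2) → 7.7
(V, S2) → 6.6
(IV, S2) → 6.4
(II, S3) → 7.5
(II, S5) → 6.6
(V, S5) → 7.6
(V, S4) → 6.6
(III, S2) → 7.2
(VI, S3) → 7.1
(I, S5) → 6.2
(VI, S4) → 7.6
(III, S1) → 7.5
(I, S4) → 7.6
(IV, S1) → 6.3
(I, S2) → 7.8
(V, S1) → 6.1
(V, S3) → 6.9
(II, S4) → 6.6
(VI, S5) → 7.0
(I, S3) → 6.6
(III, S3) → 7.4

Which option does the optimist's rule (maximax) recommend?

II

Row maxima: I=7.8, II=7.9, III=7.8, IV=7.4, V=7.6, VI=7.7
Best best-case = 7.9 → II.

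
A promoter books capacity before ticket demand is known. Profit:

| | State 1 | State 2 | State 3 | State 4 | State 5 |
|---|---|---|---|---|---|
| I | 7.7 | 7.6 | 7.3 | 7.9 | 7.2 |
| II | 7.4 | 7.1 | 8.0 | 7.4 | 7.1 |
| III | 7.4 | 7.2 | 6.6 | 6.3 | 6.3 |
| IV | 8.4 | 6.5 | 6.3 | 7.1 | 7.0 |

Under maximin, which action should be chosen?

Row minima: I=7.2, II=7.1, III=6.3, IV=6.3
Best worst-case = 7.2 → I.

I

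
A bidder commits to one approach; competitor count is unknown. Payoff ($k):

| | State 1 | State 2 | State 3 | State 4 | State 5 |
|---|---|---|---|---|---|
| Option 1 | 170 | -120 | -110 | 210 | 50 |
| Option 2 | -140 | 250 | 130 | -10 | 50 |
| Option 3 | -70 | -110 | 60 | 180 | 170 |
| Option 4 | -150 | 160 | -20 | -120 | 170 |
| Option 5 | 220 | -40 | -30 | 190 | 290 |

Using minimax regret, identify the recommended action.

Column bests: State 1=220, State 2=250, State 3=130, State 4=210, State 5=290.
Option 1 regrets: 50, 370, 240, 0, 240 → max 370
Option 2 regrets: 360, 0, 0, 220, 240 → max 360
Option 3 regrets: 290, 360, 70, 30, 120 → max 360
Option 4 regrets: 370, 90, 150, 330, 120 → max 370
Option 5 regrets: 0, 290, 160, 20, 0 → max 290
Smallest max regret = 290 → Option 5.

Option 5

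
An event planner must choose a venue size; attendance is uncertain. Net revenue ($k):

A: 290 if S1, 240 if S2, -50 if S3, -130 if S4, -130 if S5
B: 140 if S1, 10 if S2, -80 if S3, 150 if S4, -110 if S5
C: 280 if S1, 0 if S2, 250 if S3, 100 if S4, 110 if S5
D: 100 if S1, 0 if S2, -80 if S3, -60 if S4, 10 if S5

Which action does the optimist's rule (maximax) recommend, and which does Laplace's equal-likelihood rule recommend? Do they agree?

maximax → A; laplace → C (disagree)

Row maxima: A=290, B=150, C=280, D=100
Best best-case = 290 → A.
Row averages: A=44, B=22, C=148, D=-6
Highest average = 148 → C.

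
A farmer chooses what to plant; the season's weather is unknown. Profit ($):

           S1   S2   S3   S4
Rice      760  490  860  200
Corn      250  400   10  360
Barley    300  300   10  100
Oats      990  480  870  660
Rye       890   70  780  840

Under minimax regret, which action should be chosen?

Oats

Column bests: S1=990, S2=490, S3=870, S4=840.
Rice regrets: 230, 0, 10, 640 → max 640
Corn regrets: 740, 90, 860, 480 → max 860
Barley regrets: 690, 190, 860, 740 → max 860
Oats regrets: 0, 10, 0, 180 → max 180
Rye regrets: 100, 420, 90, 0 → max 420
Smallest max regret = 180 → Oats.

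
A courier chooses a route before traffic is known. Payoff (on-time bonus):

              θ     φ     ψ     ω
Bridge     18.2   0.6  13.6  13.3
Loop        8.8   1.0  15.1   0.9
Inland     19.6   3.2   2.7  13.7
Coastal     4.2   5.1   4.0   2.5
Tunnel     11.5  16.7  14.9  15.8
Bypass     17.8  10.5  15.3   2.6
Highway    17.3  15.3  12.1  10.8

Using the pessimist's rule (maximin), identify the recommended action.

Tunnel

Row minima: Bridge=0.6, Loop=0.9, Inland=2.7, Coastal=2.5, Tunnel=11.5, Bypass=2.6, Highway=10.8
Best worst-case = 11.5 → Tunnel.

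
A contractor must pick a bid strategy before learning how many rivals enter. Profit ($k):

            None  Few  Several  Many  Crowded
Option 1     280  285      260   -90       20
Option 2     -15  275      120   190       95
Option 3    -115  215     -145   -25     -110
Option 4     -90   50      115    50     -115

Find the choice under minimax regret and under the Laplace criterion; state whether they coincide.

minimax regret → Option 1; laplace → Option 1 (agree)

Column bests: None=280, Few=285, Several=260, Many=190, Crowded=95.
Option 1 regrets: 0, 0, 0, 280, 75 → max 280
Option 2 regrets: 295, 10, 140, 0, 0 → max 295
Option 3 regrets: 395, 70, 405, 215, 205 → max 405
Option 4 regrets: 370, 235, 145, 140, 210 → max 370
Smallest max regret = 280 → Option 1.
Row averages: Option 1=151, Option 2=133, Option 3=-36, Option 4=2
Highest average = 151 → Option 1.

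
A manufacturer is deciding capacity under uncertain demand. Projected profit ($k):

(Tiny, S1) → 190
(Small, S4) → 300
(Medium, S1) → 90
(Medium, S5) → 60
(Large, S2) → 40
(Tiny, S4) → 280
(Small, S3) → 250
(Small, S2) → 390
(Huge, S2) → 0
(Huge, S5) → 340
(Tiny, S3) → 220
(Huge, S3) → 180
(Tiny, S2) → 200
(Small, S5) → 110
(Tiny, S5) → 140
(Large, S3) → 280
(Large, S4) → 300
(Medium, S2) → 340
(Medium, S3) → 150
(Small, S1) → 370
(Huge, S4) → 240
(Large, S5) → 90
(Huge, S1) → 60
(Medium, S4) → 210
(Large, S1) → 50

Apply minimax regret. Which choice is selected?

Tiny

Column bests: S1=370, S2=390, S3=280, S4=300, S5=340.
Tiny regrets: 180, 190, 60, 20, 200 → max 200
Small regrets: 0, 0, 30, 0, 230 → max 230
Medium regrets: 280, 50, 130, 90, 280 → max 280
Large regrets: 320, 350, 0, 0, 250 → max 350
Huge regrets: 310, 390, 100, 60, 0 → max 390
Smallest max regret = 200 → Tiny.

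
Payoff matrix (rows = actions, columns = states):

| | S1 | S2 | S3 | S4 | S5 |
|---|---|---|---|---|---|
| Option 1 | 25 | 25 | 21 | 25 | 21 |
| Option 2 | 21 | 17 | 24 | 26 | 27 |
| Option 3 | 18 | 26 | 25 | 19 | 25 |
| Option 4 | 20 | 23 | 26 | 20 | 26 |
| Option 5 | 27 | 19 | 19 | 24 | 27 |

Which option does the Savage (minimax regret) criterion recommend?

Option 1

Column bests: S1=27, S2=26, S3=26, S4=26, S5=27.
Option 1 regrets: 2, 1, 5, 1, 6 → max 6
Option 2 regrets: 6, 9, 2, 0, 0 → max 9
Option 3 regrets: 9, 0, 1, 7, 2 → max 9
Option 4 regrets: 7, 3, 0, 6, 1 → max 7
Option 5 regrets: 0, 7, 7, 2, 0 → max 7
Smallest max regret = 6 → Option 1.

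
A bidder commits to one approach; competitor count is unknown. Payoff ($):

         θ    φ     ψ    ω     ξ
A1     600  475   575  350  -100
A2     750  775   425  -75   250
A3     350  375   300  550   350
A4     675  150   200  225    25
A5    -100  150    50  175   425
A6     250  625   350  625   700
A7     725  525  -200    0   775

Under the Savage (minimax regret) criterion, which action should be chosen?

Column bests: θ=750, φ=775, ψ=575, ω=625, ξ=775.
A1 regrets: 150, 300, 0, 275, 875 → max 875
A2 regrets: 0, 0, 150, 700, 525 → max 700
A3 regrets: 400, 400, 275, 75, 425 → max 425
A4 regrets: 75, 625, 375, 400, 750 → max 750
A5 regrets: 850, 625, 525, 450, 350 → max 850
A6 regrets: 500, 150, 225, 0, 75 → max 500
A7 regrets: 25, 250, 775, 625, 0 → max 775
Smallest max regret = 425 → A3.

A3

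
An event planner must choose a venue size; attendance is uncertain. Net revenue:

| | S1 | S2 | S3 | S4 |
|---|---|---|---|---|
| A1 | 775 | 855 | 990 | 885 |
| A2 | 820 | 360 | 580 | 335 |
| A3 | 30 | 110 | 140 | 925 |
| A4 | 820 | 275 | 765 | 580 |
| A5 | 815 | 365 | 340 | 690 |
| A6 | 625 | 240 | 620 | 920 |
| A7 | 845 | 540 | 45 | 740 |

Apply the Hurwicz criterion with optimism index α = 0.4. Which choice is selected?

A1

A1: 0.4·990 + 0.6·775 = 861
A2: 0.4·820 + 0.6·335 = 529
A3: 0.4·925 + 0.6·30 = 388
A4: 0.4·820 + 0.6·275 = 493
A5: 0.4·815 + 0.6·340 = 530
A6: 0.4·920 + 0.6·240 = 512
A7: 0.4·845 + 0.6·45 = 365
Highest Hurwicz score = 861 → A1.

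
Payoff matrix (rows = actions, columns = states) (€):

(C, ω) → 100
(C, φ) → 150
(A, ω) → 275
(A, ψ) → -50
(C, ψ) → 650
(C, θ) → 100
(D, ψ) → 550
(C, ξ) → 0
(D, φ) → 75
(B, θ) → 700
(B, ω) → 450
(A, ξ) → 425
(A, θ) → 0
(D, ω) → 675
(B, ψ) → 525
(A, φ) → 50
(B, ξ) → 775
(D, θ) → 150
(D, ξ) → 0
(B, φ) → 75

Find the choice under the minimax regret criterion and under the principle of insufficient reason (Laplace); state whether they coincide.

minimax regret → B; laplace → B (agree)

Column bests: θ=700, φ=150, ψ=650, ω=675, ξ=775.
A regrets: 700, 100, 700, 400, 350 → max 700
B regrets: 0, 75, 125, 225, 0 → max 225
C regrets: 600, 0, 0, 575, 775 → max 775
D regrets: 550, 75, 100, 0, 775 → max 775
Smallest max regret = 225 → B.
Row averages: A=140, B=505, C=200, D=290
Highest average = 505 → B.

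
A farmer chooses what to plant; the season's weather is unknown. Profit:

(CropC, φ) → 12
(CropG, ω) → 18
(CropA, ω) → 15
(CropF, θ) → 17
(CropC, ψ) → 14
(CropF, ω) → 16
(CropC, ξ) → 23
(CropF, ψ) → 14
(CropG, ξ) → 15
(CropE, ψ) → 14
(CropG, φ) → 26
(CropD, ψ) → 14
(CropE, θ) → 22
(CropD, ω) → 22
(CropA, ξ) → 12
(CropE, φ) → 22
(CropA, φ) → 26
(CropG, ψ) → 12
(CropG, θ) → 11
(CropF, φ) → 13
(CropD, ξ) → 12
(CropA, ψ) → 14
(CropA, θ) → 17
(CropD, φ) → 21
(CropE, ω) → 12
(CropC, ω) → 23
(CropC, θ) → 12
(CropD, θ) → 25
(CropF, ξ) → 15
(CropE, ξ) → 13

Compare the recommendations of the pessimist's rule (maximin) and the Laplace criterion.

Row minima: CropF=13, CropD=12, CropC=12, CropA=12, CropG=11, CropE=12
Best worst-case = 13 → CropF.
Row averages: CropF=15, CropD=18.8, CropC=16.8, CropA=16.8, CropG=16.4, CropE=16.6
Highest average = 18.8 → CropD.

maximin → CropF; laplace → CropD (disagree)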